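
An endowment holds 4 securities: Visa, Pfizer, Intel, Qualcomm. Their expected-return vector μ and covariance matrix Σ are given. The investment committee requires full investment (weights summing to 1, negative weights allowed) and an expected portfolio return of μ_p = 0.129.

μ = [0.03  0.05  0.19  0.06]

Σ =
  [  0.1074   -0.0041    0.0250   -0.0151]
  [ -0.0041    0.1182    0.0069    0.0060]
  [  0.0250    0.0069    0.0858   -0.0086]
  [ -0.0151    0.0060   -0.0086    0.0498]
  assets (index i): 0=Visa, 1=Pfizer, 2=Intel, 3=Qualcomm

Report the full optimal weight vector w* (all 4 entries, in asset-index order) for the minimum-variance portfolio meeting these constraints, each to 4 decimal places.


g=Σ⁻¹μ = [-0.0426  0.2032  2.3685  1.5764]
h=Σ⁻¹𝟙 = [10.5541  6.9858  10.4480  24.2431]
a=μᵀg=0.553492  b=𝟙ᵀg=4.105611  c=𝟙ᵀh=52.230968  D=ac−b²=12.053356
λ₁=(c·0.129−b)/D = (52.230968·0.129−4.105611)/12.053356 = 0.218378
λ₂=(a−b·0.129)/D = (0.553492−4.105611·0.129)/12.053356 = 0.001980
w* = 0.218378·g + 0.001980·h:
  w_0 = 0.218378·-0.0426 + 0.001980·10.5541 = 0.0116  (Visa)
  w_1 = 0.218378·0.2032 + 0.001980·6.9858 = 0.0582  (Pfizer)
  w_2 = 0.218378·2.3685 + 0.001980·10.4480 = 0.5379  (Intel)
  w_3 = 0.218378·1.5764 + 0.001980·24.2431 = 0.3923  (Qualcomm)
Σw_i=1.0000  μᵀw=0.1290
σ²=wᵀΣw=λ₁·μ_p+λ₂ = 0.218378·0.129 + 0.001980 = 0.030151 ≈ 0.0302

0.0116  0.0582  0.5379  0.3923


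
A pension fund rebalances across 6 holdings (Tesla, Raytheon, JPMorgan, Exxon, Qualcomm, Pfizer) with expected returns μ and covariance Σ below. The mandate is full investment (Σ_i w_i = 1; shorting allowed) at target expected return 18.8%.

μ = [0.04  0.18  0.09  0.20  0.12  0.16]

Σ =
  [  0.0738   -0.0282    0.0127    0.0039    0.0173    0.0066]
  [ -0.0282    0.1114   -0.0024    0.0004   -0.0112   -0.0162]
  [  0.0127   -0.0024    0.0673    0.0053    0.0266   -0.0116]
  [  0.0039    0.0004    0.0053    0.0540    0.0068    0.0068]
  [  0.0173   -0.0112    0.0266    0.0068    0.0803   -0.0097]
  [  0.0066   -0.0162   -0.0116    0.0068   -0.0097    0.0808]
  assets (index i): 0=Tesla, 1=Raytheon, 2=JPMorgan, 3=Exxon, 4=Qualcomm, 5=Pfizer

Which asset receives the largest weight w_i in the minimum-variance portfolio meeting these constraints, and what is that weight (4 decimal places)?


p=Σ⁻¹μ = [0.5304  2.2560  0.9345  3.0716  1.4193  2.4352]
q=Σ⁻¹𝟙 = [13.4656  15.7967  11.0802  13.2073  8.8983  15.9910]
a=μᵀp=1.685673  b=𝟙ᵀp=10.647062  c=𝟙ᵀq=78.439087  D=ac−b²=18.862718
λ₁=(c·0.188−b)/D = (78.439087·0.188−10.647062)/18.862718 = 0.217333
λ₂=(a−b·0.188)/D = (1.685673−10.647062·0.188)/18.862718 = -0.016751
w* = 0.217333·p + -0.016751·q:
  w_0 = 0.217333·0.5304 + -0.016751·13.4656 = -0.1103  (Tesla)
  w_1 = 0.217333·2.2560 + -0.016751·15.7967 = 0.2257  (Raytheon)
  w_2 = 0.217333·0.9345 + -0.016751·11.0802 = 0.0175  (JPMorgan)
  w_3 = 0.217333·3.0716 + -0.016751·13.2073 = 0.4463  (Exxon)
  w_4 = 0.217333·1.4193 + -0.016751·8.8983 = 0.1594  (Qualcomm)
  w_5 = 0.217333·2.4352 + -0.016751·15.9910 = 0.2614  (Pfizer)
Σw_i=1.0000  μᵀw=0.1880
σ²=wᵀΣw=λ₁·μ_p+λ₂ = 0.217333·0.188 + -0.016751 = 0.024107 ≈ 0.0241

Exxon (0.4463)


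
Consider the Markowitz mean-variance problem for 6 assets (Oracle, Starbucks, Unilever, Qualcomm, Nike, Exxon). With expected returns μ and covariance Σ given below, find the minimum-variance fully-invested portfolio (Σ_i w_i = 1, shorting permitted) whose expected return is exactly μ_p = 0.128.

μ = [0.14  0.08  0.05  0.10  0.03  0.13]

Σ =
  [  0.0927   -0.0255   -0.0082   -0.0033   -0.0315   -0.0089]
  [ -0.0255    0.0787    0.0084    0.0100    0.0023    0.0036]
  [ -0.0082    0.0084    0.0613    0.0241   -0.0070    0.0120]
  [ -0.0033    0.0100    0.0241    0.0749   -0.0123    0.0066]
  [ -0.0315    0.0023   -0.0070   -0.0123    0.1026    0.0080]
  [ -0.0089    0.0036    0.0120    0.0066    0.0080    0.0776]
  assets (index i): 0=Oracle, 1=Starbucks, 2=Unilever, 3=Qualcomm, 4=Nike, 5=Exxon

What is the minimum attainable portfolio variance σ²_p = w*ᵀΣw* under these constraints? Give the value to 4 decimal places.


0.0234

g=Σ⁻¹μ = [2.5218  1.5479  0.2773  1.1807  1.0645  1.6396]
h=Σ⁻¹𝟙 = [24.0656  16.8211  13.4139  9.9296  18.0774  10.0838]
a=μᵀg=0.853895  b=𝟙ᵀg=8.231756  c=𝟙ᵀh=92.391493  D=ac−b²=11.130798
λ₁=(c·0.128−b)/D = (92.391493·0.128−8.231756)/11.130798 = 0.322920
λ₂=(a−b·0.128)/D = (0.853895−8.231756·0.128)/11.130798 = -0.017948
w* = 0.322920·g + -0.017948·h:
  w_0 = 0.322920·2.5218 + -0.017948·24.0656 = 0.3824  (Oracle)
  w_1 = 0.322920·1.5479 + -0.017948·16.8211 = 0.1979  (Starbucks)
  w_2 = 0.322920·0.2773 + -0.017948·13.4139 = -0.1512  (Unilever)
  w_3 = 0.322920·1.1807 + -0.017948·9.9296 = 0.2031  (Qualcomm)
  w_4 = 0.322920·1.0645 + -0.017948·18.0774 = 0.0193  (Nike)
  w_5 = 0.322920·1.6396 + -0.017948·10.0838 = 0.3485  (Exxon)
Σw_i=1.0000  μᵀw=0.1280
σ²=wᵀΣw=λ₁·μ_p+λ₂ = 0.322920·0.128 + -0.017948 = 0.023386 ≈ 0.0234


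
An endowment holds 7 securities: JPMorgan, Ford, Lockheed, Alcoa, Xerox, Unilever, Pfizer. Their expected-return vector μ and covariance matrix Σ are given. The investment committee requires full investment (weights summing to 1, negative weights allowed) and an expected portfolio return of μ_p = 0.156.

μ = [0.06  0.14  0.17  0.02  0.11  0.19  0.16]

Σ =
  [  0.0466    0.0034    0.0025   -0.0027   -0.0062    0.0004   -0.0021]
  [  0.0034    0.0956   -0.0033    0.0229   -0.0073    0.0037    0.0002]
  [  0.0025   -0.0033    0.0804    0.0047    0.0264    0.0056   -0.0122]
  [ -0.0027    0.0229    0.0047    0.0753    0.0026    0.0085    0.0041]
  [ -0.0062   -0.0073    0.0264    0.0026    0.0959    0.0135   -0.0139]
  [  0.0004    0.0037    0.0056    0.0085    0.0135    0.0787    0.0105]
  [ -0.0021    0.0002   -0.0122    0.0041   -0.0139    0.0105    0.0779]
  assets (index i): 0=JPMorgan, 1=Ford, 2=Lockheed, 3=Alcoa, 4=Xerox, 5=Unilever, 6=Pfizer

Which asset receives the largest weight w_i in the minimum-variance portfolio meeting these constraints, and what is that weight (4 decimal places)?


Pfizer (0.2518)

p=Σ⁻¹μ = [1.2207  1.6519  2.1319  -0.6869  0.8751  1.7868  2.3679]
q=Σ⁻¹𝟙 = [22.9364  8.3831  9.8627  8.9707  10.9213  6.5745  15.5688]
a=μᵀp=1.467816  b=𝟙ᵀp=9.347399  c=𝟙ᵀq=83.217494  D=ac−b²=34.774138
λ₁=(c·0.156−b)/D = (83.217494·0.156−9.347399)/34.774138 = 0.104518
λ₂=(a−b·0.156)/D = (1.467816−9.347399·0.156)/34.774138 = 0.000277
w* = 0.104518·p + 0.000277·q:
  w_0 = 0.104518·1.2207 + 0.000277·22.9364 = 0.1339  (JPMorgan)
  w_1 = 0.104518·1.6519 + 0.000277·8.3831 = 0.1750  (Ford)
  w_2 = 0.104518·2.1319 + 0.000277·9.8627 = 0.2256  (Lockheed)
  w_3 = 0.104518·-0.6869 + 0.000277·8.9707 = -0.0693  (Alcoa)
  w_4 = 0.104518·0.8751 + 0.000277·10.9213 = 0.0945  (Xerox)
  w_5 = 0.104518·1.7868 + 0.000277·6.5745 = 0.1886  (Unilever)
  w_6 = 0.104518·2.3679 + 0.000277·15.5688 = 0.2518  (Pfizer)
Σw_i=1.0000  μᵀw=0.1560
σ²=wᵀΣw=λ₁·μ_p+λ₂ = 0.104518·0.156 + 0.000277 = 0.016582 ≈ 0.0166


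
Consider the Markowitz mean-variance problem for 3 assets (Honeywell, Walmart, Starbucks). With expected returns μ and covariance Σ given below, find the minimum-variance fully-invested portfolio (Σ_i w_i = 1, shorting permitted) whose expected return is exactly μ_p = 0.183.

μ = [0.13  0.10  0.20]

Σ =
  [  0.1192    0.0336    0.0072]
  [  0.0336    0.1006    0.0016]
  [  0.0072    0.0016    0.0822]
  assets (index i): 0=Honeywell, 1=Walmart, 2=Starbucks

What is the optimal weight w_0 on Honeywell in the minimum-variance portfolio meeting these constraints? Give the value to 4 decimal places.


0.1738

x=Σ⁻¹μ = [0.7493  0.7063  2.3537]
y=Σ⁻¹𝟙 = [5.4560  7.9346  11.5331]
a=μᵀx=0.638787  b=𝟙ᵀx=3.809368  c=𝟙ᵀy=24.923766  D=ac−b²=1.409707
λ₁=(c·0.183−b)/D = (24.923766·0.183−3.809368)/1.409707 = 0.533218
λ₂=(a−b·0.183)/D = (0.638787−3.809368·0.183)/1.409707 = -0.041375
w* = 0.533218·x + -0.041375·y:
  w_0 = 0.533218·0.7493 + -0.041375·5.4560 = 0.1738  (Honeywell)
  w_1 = 0.533218·0.7063 + -0.041375·7.9346 = 0.0483  (Walmart)
  w_2 = 0.533218·2.3537 + -0.041375·11.5331 = 0.7779  (Starbucks)
Σw_i=1.0000  μᵀw=0.1830
σ²=wᵀΣw=λ₁·μ_p+λ₂ = 0.533218·0.183 + -0.041375 = 0.056204 ≈ 0.0562


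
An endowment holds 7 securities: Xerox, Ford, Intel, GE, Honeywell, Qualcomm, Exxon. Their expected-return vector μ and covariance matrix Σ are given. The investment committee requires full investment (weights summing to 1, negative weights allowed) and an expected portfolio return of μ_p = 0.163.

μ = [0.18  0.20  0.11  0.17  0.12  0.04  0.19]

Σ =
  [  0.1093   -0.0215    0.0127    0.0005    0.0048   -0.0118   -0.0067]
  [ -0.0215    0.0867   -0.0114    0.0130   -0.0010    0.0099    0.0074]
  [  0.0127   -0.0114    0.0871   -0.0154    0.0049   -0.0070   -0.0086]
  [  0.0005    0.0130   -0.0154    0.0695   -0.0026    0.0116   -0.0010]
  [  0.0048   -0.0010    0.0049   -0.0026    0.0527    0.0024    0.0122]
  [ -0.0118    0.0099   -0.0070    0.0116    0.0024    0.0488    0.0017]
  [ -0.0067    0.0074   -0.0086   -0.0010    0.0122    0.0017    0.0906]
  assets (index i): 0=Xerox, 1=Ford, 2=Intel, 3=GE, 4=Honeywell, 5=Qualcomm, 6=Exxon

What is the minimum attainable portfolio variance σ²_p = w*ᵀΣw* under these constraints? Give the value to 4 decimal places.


0.0129

x=Σ⁻¹μ = [2.0005  2.4930  1.8605  2.4095  1.6043  0.3424  2.0222]
y=Σ⁻¹𝟙 = [11.6509  11.6005  15.3574  13.0411  14.1002  19.0064  10.2980]
a=μᵀx=2.063403  b=𝟙ᵀx=12.732467  c=𝟙ᵀy=95.054535  D=ac−b²=34.020055
λ₁=(c·0.163−b)/D = (95.054535·0.163−12.732467)/34.020055 = 0.081170
λ₂=(a−b·0.163)/D = (2.063403−12.732467·0.163)/34.020055 = -0.000352
w* = 0.081170·x + -0.000352·y:
  w_0 = 0.081170·2.0005 + -0.000352·11.6509 = 0.1583  (Xerox)
  w_1 = 0.081170·2.4930 + -0.000352·11.6005 = 0.1983  (Ford)
  w_2 = 0.081170·1.8605 + -0.000352·15.3574 = 0.1456  (Intel)
  w_3 = 0.081170·2.4095 + -0.000352·13.0411 = 0.1910  (GE)
  w_4 = 0.081170·1.6043 + -0.000352·14.1002 = 0.1253  (Honeywell)
  w_5 = 0.081170·0.3424 + -0.000352·19.0064 = 0.0211  (Qualcomm)
  w_6 = 0.081170·2.0222 + -0.000352·10.2980 = 0.1605  (Exxon)
Σw_i=1.0000  μᵀw=0.1630
σ²=wᵀΣw=λ₁·μ_p+λ₂ = 0.081170·0.163 + -0.000352 = 0.012878 ≈ 0.0129


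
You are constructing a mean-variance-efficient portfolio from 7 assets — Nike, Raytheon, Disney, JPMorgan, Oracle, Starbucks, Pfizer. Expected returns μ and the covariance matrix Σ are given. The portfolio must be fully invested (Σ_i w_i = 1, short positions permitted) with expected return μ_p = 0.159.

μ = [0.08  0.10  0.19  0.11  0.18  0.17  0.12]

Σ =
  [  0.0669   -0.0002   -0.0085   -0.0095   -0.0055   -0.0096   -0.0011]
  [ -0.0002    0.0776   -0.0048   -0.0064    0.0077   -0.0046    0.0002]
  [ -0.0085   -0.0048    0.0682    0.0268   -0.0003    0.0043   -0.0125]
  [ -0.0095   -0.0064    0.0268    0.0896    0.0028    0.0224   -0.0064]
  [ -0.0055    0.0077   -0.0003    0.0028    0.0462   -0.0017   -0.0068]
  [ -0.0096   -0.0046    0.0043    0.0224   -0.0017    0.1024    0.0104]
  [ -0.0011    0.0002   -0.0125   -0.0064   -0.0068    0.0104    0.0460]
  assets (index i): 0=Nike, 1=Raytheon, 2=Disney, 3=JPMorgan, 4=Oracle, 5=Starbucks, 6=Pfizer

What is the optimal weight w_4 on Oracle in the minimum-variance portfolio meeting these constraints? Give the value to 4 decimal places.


0.3207

g=Σ⁻¹μ = [2.3576  1.1569  3.7491  0.2391  4.6461  1.3856  4.0857]
h=Σ⁻¹𝟙 = [22.4621  12.5589  20.6501  7.8830  26.7473  7.1116  31.2760]
a=μᵀg=2.605069  b=𝟙ᵀg=17.620128  c=𝟙ᵀh=128.689034  D=ac−b²=24.774864
λ₁=(c·0.159−b)/D = (128.689034·0.159−17.620128)/24.774864 = 0.114690
λ₂=(a−b·0.159)/D = (2.605069−17.620128·0.159)/24.774864 = -0.007933
w* = 0.114690·g + -0.007933·h:
  w_0 = 0.114690·2.3576 + -0.007933·22.4621 = 0.0922  (Nike)
  w_1 = 0.114690·1.1569 + -0.007933·12.5589 = 0.0331  (Raytheon)
  w_2 = 0.114690·3.7491 + -0.007933·20.6501 = 0.2662  (Disney)
  w_3 = 0.114690·0.2391 + -0.007933·7.8830 = -0.0351  (JPMorgan)
  w_4 = 0.114690·4.6461 + -0.007933·26.7473 = 0.3207  (Oracle)
  w_5 = 0.114690·1.3856 + -0.007933·7.1116 = 0.1025  (Starbucks)
  w_6 = 0.114690·4.0857 + -0.007933·31.2760 = 0.2205  (Pfizer)
Σw_i=1.0000  μᵀw=0.1590
σ²=wᵀΣw=λ₁·μ_p+λ₂ = 0.114690·0.159 + -0.007933 = 0.010303 ≈ 0.0103


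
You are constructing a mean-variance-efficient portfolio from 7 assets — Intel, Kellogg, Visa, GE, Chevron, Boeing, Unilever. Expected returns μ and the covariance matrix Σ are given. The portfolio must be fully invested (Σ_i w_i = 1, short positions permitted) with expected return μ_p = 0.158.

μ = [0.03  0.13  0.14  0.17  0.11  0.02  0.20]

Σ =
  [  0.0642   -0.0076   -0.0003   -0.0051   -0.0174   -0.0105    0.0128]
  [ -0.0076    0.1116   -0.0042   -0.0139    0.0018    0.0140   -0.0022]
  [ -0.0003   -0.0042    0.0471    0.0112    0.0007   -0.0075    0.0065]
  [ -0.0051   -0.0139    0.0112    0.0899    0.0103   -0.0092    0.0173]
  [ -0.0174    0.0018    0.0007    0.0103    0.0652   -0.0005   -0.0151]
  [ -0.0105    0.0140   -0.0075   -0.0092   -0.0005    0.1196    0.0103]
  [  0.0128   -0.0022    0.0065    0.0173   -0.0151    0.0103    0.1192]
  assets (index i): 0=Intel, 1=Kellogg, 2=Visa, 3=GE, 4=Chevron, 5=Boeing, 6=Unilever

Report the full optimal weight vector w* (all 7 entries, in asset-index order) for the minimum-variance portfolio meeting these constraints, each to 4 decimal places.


-0.0103  0.1752  0.2952  0.1691  0.1924  -0.0479  0.2262

x=Σ⁻¹μ = [1.0535  1.4706  2.5883  1.3601  2.0320  0.2346  1.4905]
y=Σ⁻¹𝟙 = [24.1516  10.9462  20.8472  9.2735  21.0906  10.8570  5.2487]
a=μᵀx=1.342660  b=𝟙ᵀx=10.229505  c=𝟙ᵀy=102.414834  D=ac−b²=32.865505
λ₁=(c·0.158−b)/D = (102.414834·0.158−10.229505)/32.865505 = 0.181103
λ₂=(a−b·0.158)/D = (1.342660−10.229505·0.158)/32.865505 = -0.008325
w* = 0.181103·x + -0.008325·y:
  w_0 = 0.181103·1.0535 + -0.008325·24.1516 = -0.0103  (Intel)
  w_1 = 0.181103·1.4706 + -0.008325·10.9462 = 0.1752  (Kellogg)
  w_2 = 0.181103·2.5883 + -0.008325·20.8472 = 0.2952  (Visa)
  w_3 = 0.181103·1.3601 + -0.008325·9.2735 = 0.1691  (GE)
  w_4 = 0.181103·2.0320 + -0.008325·21.0906 = 0.1924  (Chevron)
  w_5 = 0.181103·0.2346 + -0.008325·10.8570 = -0.0479  (Boeing)
  w_6 = 0.181103·1.4905 + -0.008325·5.2487 = 0.2262  (Unilever)
Σw_i=1.0000  μᵀw=0.1580
σ²=wᵀΣw=λ₁·μ_p+λ₂ = 0.181103·0.158 + -0.008325 = 0.020289 ≈ 0.0203


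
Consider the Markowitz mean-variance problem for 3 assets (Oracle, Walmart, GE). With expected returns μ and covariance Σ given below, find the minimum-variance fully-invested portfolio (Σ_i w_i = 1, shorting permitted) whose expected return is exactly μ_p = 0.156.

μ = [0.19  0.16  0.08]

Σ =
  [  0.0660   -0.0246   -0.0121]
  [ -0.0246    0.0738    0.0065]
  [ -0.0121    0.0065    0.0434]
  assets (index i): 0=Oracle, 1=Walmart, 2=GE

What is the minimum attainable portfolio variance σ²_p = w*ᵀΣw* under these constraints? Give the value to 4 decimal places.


p=Σ⁻¹μ = [4.6601  3.4907  2.6198]
q=Σ⁻¹𝟙 = [27.8370  20.3851  27.7494]
a=μᵀp=1.653517  b=𝟙ᵀp=10.770591  c=𝟙ᵀq=75.971468  D=ac−b²=9.614446
λ₁=(c·0.156−b)/D = (75.971468·0.156−10.770591)/9.614446 = 0.112431
λ₂=(a−b·0.156)/D = (1.653517−10.770591·0.156)/9.614446 = -0.002777
w* = 0.112431·p + -0.002777·q:
  w_0 = 0.112431·4.6601 + -0.002777·27.8370 = 0.4467  (Oracle)
  w_1 = 0.112431·3.4907 + -0.002777·20.3851 = 0.3359  (Walmart)
  w_2 = 0.112431·2.6198 + -0.002777·27.7494 = 0.2175  (GE)
Σw_i=1.0000  μᵀw=0.1560
σ²=wᵀΣw=λ₁·μ_p+λ₂ = 0.112431·0.156 + -0.002777 = 0.014763 ≈ 0.0148

0.0148


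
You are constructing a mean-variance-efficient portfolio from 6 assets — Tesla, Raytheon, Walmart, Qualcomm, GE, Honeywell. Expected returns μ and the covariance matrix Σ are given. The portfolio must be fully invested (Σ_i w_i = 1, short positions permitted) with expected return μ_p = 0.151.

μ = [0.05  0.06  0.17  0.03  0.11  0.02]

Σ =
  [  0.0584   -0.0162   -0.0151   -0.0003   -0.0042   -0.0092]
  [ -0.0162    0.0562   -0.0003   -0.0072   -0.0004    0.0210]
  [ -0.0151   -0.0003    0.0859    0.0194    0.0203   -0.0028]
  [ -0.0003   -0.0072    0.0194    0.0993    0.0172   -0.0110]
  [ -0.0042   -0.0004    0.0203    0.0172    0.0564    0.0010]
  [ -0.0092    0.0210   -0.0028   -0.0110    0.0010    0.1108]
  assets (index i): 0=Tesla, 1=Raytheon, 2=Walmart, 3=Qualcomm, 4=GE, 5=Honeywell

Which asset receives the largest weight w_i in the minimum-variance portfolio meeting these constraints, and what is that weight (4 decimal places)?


p=Σ⁻¹μ = [1.9371  1.5987  2.0360  -0.2169  1.4383  0.0553]
q=Σ⁻¹𝟙 = [29.2923  24.5219  12.2006  8.1548  13.0690  7.8098]
a=μᵀp=0.691710  b=𝟙ᵀp=6.848467  c=𝟙ᵀq=95.048472  D=ac−b²=18.844487
λ₁=(c·0.151−b)/D = (95.048472·0.151−6.848467)/18.844487 = 0.398199
λ₂=(a−b·0.151)/D = (0.691710−6.848467·0.151)/18.844487 = -0.018170
w* = 0.398199·p + -0.018170·q:
  w_0 = 0.398199·1.9371 + -0.018170·29.2923 = 0.2391  (Tesla)
  w_1 = 0.398199·1.5987 + -0.018170·24.5219 = 0.1910  (Raytheon)
  w_2 = 0.398199·2.0360 + -0.018170·12.2006 = 0.5891  (Walmart)
  w_3 = 0.398199·-0.2169 + -0.018170·8.1548 = -0.2345  (Qualcomm)
  w_4 = 0.398199·1.4383 + -0.018170·13.0690 = 0.3353  (GE)
  w_5 = 0.398199·0.0553 + -0.018170·7.8098 = -0.1199  (Honeywell)
Σw_i=1.0000  μᵀw=0.1510
σ²=wᵀΣw=λ₁·μ_p+λ₂ = 0.398199·0.151 + -0.018170 = 0.041958 ≈ 0.0420

Walmart (0.5891)


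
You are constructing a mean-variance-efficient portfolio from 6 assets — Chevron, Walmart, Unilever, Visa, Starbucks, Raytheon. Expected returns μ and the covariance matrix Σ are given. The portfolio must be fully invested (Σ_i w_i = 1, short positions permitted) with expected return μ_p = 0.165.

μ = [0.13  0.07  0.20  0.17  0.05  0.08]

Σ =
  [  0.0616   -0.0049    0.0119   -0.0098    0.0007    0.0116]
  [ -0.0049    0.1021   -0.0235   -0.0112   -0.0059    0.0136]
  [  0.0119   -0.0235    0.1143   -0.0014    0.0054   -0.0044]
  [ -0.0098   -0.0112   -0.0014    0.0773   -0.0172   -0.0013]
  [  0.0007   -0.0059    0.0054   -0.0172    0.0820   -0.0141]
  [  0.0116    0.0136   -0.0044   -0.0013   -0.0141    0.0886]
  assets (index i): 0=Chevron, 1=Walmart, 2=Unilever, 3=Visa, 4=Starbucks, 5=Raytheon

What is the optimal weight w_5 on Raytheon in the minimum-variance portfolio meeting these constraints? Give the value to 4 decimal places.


-0.0278

u=Σ⁻¹μ = [2.2093  1.5289  1.8360  3.0454  1.3441  0.7288]
v=Σ⁻¹𝟙 = [16.7703  14.9345  9.8572  21.7825  18.8710  10.6109]
a=μᵀu=1.404652  b=𝟙ᵀu=10.692441  c=𝟙ᵀv=92.826381  D=ac−b²=16.060470
λ₁=(c·0.165−b)/D = (92.826381·0.165−10.692441)/16.060470 = 0.287906
λ₂=(a−b·0.165)/D = (1.404652−10.692441·0.165)/16.060470 = -0.022390
w* = 0.287906·u + -0.022390·v:
  w_0 = 0.287906·2.2093 + -0.022390·16.7703 = 0.2606  (Chevron)
  w_1 = 0.287906·1.5289 + -0.022390·14.9345 = 0.1058  (Walmart)
  w_2 = 0.287906·1.8360 + -0.022390·9.8572 = 0.3079  (Unilever)
  w_3 = 0.287906·3.0454 + -0.022390·21.7825 = 0.3891  (Visa)
  w_4 = 0.287906·1.3441 + -0.022390·18.8710 = -0.0356  (Starbucks)
  w_5 = 0.287906·0.7288 + -0.022390·10.6109 = -0.0278  (Raytheon)
Σw_i=1.0000  μᵀw=0.1650
σ²=wᵀΣw=λ₁·μ_p+λ₂ = 0.287906·0.165 + -0.022390 = 0.025114 ≈ 0.0251


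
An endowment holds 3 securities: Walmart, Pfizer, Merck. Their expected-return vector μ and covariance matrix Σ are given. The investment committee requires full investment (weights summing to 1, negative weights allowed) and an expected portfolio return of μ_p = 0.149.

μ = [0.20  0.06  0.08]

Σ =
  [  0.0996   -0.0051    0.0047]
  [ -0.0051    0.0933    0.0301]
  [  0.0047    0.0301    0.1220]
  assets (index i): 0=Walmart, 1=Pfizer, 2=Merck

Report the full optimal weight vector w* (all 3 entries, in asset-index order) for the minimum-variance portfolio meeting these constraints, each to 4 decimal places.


0.6138  0.2331  0.1531

p=Σ⁻¹μ = [2.0195  0.6161  0.4259]
q=Σ⁻¹𝟙 = [10.2704  9.5206  5.4521]
a=μᵀp=0.474935  b=𝟙ᵀp=3.061481  c=𝟙ᵀq=25.243088  D=ac−b²=2.616149
λ₁=(c·0.149−b)/D = (25.243088·0.149−3.061481)/2.616149 = 0.267469
λ₂=(a−b·0.149)/D = (0.474935−3.061481·0.149)/2.616149 = 0.007176
w* = 0.267469·p + 0.007176·q:
  w_0 = 0.267469·2.0195 + 0.007176·10.2704 = 0.6138  (Walmart)
  w_1 = 0.267469·0.6161 + 0.007176·9.5206 = 0.2331  (Pfizer)
  w_2 = 0.267469·0.4259 + 0.007176·5.4521 = 0.1531  (Merck)
Σw_i=1.0000  μᵀw=0.1490
σ²=wᵀΣw=λ₁·μ_p+λ₂ = 0.267469·0.149 + 0.007176 = 0.047029 ≈ 0.0470


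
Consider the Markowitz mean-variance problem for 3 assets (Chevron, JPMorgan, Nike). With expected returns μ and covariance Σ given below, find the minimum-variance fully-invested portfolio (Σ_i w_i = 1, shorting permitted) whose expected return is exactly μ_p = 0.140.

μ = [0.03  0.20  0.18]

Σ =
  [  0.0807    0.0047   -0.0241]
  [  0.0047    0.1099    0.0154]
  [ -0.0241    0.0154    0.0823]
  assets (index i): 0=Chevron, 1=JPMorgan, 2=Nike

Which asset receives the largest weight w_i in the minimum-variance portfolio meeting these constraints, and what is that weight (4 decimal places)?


Nike (0.4477)

x=Σ⁻¹μ = [0.9389  1.4733  2.1864]
y=Σ⁻¹𝟙 = [16.7862  6.1511  15.9152]
a=μᵀx=0.716374  b=𝟙ᵀx=4.598548  c=𝟙ᵀy=38.852519  D=ac−b²=6.686310
λ₁=(c·0.140−b)/D = (38.852519·0.140−4.598548)/6.686310 = 0.125750
λ₂=(a−b·0.140)/D = (0.716374−4.598548·0.140)/6.686310 = 0.010855
w* = 0.125750·x + 0.010855·y:
  w_0 = 0.125750·0.9389 + 0.010855·16.7862 = 0.3003  (Chevron)
  w_1 = 0.125750·1.4733 + 0.010855·6.1511 = 0.2520  (JPMorgan)
  w_2 = 0.125750·2.1864 + 0.010855·15.9152 = 0.4477  (Nike)
Σw_i=1.0000  μᵀw=0.1400
σ²=wᵀΣw=λ₁·μ_p+λ₂ = 0.125750·0.140 + 0.010855 = 0.028460 ≈ 0.0285


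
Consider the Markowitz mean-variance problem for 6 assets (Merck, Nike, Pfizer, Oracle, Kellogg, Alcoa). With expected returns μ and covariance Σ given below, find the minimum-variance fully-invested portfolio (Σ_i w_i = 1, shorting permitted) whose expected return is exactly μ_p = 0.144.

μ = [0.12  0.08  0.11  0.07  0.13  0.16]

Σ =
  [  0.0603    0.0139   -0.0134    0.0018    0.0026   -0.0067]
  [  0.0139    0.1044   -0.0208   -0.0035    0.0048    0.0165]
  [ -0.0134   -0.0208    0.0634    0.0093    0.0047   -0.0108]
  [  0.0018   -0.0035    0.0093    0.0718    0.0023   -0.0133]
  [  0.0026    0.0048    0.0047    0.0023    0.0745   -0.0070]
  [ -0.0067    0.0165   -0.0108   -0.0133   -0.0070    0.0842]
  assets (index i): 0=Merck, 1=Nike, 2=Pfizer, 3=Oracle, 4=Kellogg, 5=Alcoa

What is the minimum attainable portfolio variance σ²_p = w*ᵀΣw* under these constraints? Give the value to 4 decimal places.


x=Σ⁻¹μ = [2.6577  0.4739  2.6299  1.0295  1.6737  2.6579]
y=Σ⁻¹𝟙 = [20.8419  8.4754  23.1191  13.7767  11.9577  18.0097]
a=μᵀx=1.361036  b=𝟙ᵀx=11.122582  c=𝟙ᵀy=96.180512  D=ac−b²=7.193270
λ₁=(c·0.144−b)/D = (96.180512·0.144−11.122582)/7.193270 = 0.379162
λ₂=(a−b·0.144)/D = (1.361036−11.122582·0.144)/7.193270 = -0.033450
w* = 0.379162·x + -0.033450·y:
  w_0 = 0.379162·2.6577 + -0.033450·20.8419 = 0.3105  (Merck)
  w_1 = 0.379162·0.4739 + -0.033450·8.4754 = -0.1038  (Nike)
  w_2 = 0.379162·2.6299 + -0.033450·23.1191 = 0.2238  (Pfizer)
  w_3 = 0.379162·1.0295 + -0.033450·13.7767 = -0.0705  (Oracle)
  w_4 = 0.379162·1.6737 + -0.033450·11.9577 = 0.2346  (Kellogg)
  w_5 = 0.379162·2.6579 + -0.033450·18.0097 = 0.4054  (Alcoa)
Σw_i=1.0000  μᵀw=0.1440
σ²=wᵀΣw=λ₁·μ_p+λ₂ = 0.379162·0.144 + -0.033450 = 0.021149 ≈ 0.0211

0.0211


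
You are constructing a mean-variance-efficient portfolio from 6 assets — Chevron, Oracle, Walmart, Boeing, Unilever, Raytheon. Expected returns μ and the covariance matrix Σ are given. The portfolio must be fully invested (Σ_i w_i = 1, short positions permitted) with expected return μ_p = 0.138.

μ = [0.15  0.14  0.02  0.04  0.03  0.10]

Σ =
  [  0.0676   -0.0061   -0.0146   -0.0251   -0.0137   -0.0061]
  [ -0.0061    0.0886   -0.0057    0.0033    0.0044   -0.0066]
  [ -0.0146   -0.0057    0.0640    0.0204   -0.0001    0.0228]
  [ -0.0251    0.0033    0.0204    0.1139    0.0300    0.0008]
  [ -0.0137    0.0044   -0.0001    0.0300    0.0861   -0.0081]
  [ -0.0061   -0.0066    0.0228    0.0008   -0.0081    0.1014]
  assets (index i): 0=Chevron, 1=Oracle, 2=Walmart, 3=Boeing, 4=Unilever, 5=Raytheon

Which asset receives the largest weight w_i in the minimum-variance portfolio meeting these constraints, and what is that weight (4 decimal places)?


x=Σ⁻¹μ = [2.9857  1.8528  0.5039  0.6985  0.6004  1.2156]
y=Σ⁻¹𝟙 = [26.0803  13.9465  17.0652  7.4809  13.3594  9.5096]
a=μᵀx=0.884833  b=𝟙ᵀx=7.856833  c=𝟙ᵀy=87.441874  D=ac−b²=15.641656
λ₁=(c·0.138−b)/D = (87.441874·0.138−7.856833)/15.641656 = 0.269162
λ₂=(a−b·0.138)/D = (0.884833−7.856833·0.138)/15.641656 = -0.012749
w* = 0.269162·x + -0.012749·y:
  w_0 = 0.269162·2.9857 + -0.012749·26.0803 = 0.4711  (Chevron)
  w_1 = 0.269162·1.8528 + -0.012749·13.9465 = 0.3209  (Oracle)
  w_2 = 0.269162·0.5039 + -0.012749·17.0652 = -0.0819  (Walmart)
  w_3 = 0.269162·0.6985 + -0.012749·7.4809 = 0.0927  (Boeing)
  w_4 = 0.269162·0.6004 + -0.012749·13.3594 = -0.0087  (Unilever)
  w_5 = 0.269162·1.2156 + -0.012749·9.5096 = 0.2059  (Raytheon)
Σw_i=1.0000  μᵀw=0.1380
σ²=wᵀΣw=λ₁·μ_p+λ₂ = 0.269162·0.138 + -0.012749 = 0.024396 ≈ 0.0244

Chevron (0.4711)


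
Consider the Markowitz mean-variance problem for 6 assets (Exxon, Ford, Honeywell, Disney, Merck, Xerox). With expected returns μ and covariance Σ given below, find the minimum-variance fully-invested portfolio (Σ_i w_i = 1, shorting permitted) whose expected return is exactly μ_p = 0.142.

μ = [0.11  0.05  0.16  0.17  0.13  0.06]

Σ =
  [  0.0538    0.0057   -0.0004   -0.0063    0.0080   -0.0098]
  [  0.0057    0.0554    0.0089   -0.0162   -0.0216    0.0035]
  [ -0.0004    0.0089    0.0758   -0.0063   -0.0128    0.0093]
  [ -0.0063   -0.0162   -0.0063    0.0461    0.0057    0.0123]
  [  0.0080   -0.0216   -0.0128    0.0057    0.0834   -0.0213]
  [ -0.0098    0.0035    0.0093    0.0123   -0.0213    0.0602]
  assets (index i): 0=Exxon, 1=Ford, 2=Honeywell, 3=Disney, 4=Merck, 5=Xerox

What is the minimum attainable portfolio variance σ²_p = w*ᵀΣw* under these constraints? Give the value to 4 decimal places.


u=Σ⁻¹μ = [2.1397  2.4958  2.5234  4.7611  2.2209  0.6231]
v=Σ⁻¹𝟙 = [18.7913  30.1438  13.8175  29.1752  22.6796  17.8466]
a=μᵀu=1.899385  b=𝟙ᵀu=14.763960  c=𝟙ᵀv=132.454025  D=ac−b²=33.606664
λ₁=(c·0.142−b)/D = (132.454025·0.142−14.763960)/33.606664 = 0.120349
λ₂=(a−b·0.142)/D = (1.899385−14.763960·0.142)/33.606664 = -0.005865
w* = 0.120349·u + -0.005865·v:
  w_0 = 0.120349·2.1397 + -0.005865·18.7913 = 0.1473  (Exxon)
  w_1 = 0.120349·2.4958 + -0.005865·30.1438 = 0.1236  (Ford)
  w_2 = 0.120349·2.5234 + -0.005865·13.8175 = 0.2226  (Honeywell)
  w_3 = 0.120349·4.7611 + -0.005865·29.1752 = 0.4019  (Disney)
  w_4 = 0.120349·2.2209 + -0.005865·22.6796 = 0.1343  (Merck)
  w_5 = 0.120349·0.6231 + -0.005865·17.8466 = -0.0297  (Xerox)
Σw_i=1.0000  μᵀw=0.1420
σ²=wᵀΣw=λ₁·μ_p+λ₂ = 0.120349·0.142 + -0.005865 = 0.011225 ≈ 0.0112

0.0112


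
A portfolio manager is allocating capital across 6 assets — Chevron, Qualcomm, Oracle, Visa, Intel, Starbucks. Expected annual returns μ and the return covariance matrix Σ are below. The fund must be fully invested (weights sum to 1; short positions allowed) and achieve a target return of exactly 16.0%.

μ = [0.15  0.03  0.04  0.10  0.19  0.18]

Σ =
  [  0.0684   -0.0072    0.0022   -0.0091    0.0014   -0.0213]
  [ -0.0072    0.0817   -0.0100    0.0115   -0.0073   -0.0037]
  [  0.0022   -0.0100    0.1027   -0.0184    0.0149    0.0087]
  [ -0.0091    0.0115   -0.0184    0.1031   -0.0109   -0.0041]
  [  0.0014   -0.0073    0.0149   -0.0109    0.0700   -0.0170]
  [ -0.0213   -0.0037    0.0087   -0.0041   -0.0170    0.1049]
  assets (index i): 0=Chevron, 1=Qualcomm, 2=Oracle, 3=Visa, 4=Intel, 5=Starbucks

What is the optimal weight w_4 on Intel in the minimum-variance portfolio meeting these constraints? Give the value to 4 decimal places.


0.3125

p=Σ⁻¹μ = [3.4106  0.8982  -0.1098  1.6756  3.7837  3.1279]
q=Σ⁻¹𝟙 = [23.0793  15.9527  8.9351  14.3945  20.1676  17.8717]
a=μᵀp=1.983615  b=𝟙ᵀp=12.786084  c=𝟙ᵀq=100.400863  D=ac−b²=35.672749
λ₁=(c·0.160−b)/D = (100.400863·0.160−12.786084)/35.672749 = 0.091892
λ₂=(a−b·0.160)/D = (1.983615−12.786084·0.160)/35.672749 = -0.001742
w* = 0.091892·p + -0.001742·q:
  w_0 = 0.091892·3.4106 + -0.001742·23.0793 = 0.2732  (Chevron)
  w_1 = 0.091892·0.8982 + -0.001742·15.9527 = 0.0547  (Qualcomm)
  w_2 = 0.091892·-0.1098 + -0.001742·8.9351 = -0.0257  (Oracle)
  w_3 = 0.091892·1.6756 + -0.001742·14.3945 = 0.1289  (Visa)
  w_4 = 0.091892·3.7837 + -0.001742·20.1676 = 0.3125  (Intel)
  w_5 = 0.091892·3.1279 + -0.001742·17.8717 = 0.2563  (Starbucks)
Σw_i=1.0000  μᵀw=0.1600
σ²=wᵀΣw=λ₁·μ_p+λ₂ = 0.091892·0.160 + -0.001742 = 0.012960 ≈ 0.0130


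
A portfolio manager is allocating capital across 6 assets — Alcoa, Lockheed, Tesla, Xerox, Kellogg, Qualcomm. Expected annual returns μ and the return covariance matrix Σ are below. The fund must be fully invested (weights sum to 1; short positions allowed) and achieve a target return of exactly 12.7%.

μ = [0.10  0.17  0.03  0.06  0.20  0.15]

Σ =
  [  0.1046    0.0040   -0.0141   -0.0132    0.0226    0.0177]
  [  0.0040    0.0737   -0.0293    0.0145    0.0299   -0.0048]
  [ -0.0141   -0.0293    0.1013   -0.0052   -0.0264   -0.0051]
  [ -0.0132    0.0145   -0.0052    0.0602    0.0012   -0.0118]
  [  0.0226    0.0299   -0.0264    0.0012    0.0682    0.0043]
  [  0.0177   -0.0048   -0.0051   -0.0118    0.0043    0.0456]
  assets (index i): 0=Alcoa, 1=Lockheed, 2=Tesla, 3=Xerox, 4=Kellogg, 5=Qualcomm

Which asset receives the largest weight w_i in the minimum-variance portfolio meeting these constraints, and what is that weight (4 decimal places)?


Qualcomm (0.3081)

u=Σ⁻¹μ = [0.1286  1.9904  1.7892  1.3919  2.4472  3.7786]
v=Σ⁻¹𝟙 = [7.3290  13.9971  20.5465  21.7461  11.9435  27.3574]
a=μᵀu=1.544644  b=𝟙ᵀu=11.525873  c=𝟙ᵀv=102.919576  D=ac−b²=26.128345
λ₁=(c·0.127−b)/D = (102.919576·0.127−11.525873)/26.128345 = 0.059128
λ₂=(a−b·0.127)/D = (1.544644−11.525873·0.127)/26.128345 = 0.003095
w* = 0.059128·u + 0.003095·v:
  w_0 = 0.059128·0.1286 + 0.003095·7.3290 = 0.0303  (Alcoa)
  w_1 = 0.059128·1.9904 + 0.003095·13.9971 = 0.1610  (Lockheed)
  w_2 = 0.059128·1.7892 + 0.003095·20.5465 = 0.1694  (Tesla)
  w_3 = 0.059128·1.3919 + 0.003095·21.7461 = 0.1496  (Xerox)
  w_4 = 0.059128·2.4472 + 0.003095·11.9435 = 0.1817  (Kellogg)
  w_5 = 0.059128·3.7786 + 0.003095·27.3574 = 0.3081  (Qualcomm)
Σw_i=1.0000  μᵀw=0.1270
σ²=wᵀΣw=λ₁·μ_p+λ₂ = 0.059128·0.127 + 0.003095 = 0.010604 ≈ 0.0106


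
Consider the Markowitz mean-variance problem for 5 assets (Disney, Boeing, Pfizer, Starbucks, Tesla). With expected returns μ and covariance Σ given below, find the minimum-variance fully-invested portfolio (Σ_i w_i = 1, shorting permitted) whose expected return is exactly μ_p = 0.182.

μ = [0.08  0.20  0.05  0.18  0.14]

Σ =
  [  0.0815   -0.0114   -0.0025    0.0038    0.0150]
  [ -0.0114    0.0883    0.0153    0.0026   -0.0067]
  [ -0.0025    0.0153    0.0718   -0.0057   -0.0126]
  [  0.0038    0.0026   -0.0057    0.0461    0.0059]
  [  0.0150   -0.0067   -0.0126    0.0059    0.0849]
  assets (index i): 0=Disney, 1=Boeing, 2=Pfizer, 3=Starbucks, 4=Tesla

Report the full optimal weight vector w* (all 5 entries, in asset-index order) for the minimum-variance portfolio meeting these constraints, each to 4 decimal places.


0.0348  0.3422  -0.0429  0.4924  0.1734

p=Σ⁻¹μ = [0.8688  2.2485  0.8045  3.6083  1.5416]
q=Σ⁻¹𝟙 = [11.1068  10.2901  15.7868  20.6718  11.5347]
a=μᵀp=1.424745  b=𝟙ᵀp=9.071677  c=𝟙ᵀq=69.390149  D=ac−b²=16.567966
λ₁=(c·0.182−b)/D = (69.390149·0.182−9.071677)/16.567966 = 0.214711
λ₂=(a−b·0.182)/D = (1.424745−9.071677·0.182)/16.567966 = -0.013659
w* = 0.214711·p + -0.013659·q:
  w_0 = 0.214711·0.8688 + -0.013659·11.1068 = 0.0348  (Disney)
  w_1 = 0.214711·2.2485 + -0.013659·10.2901 = 0.3422  (Boeing)
  w_2 = 0.214711·0.8045 + -0.013659·15.7868 = -0.0429  (Pfizer)
  w_3 = 0.214711·3.6083 + -0.013659·20.6718 = 0.4924  (Starbucks)
  w_4 = 0.214711·1.5416 + -0.013659·11.5347 = 0.1734  (Tesla)
Σw_i=1.0000  μᵀw=0.1820
σ²=wᵀΣw=λ₁·μ_p+λ₂ = 0.214711·0.182 + -0.013659 = 0.025419 ≈ 0.0254


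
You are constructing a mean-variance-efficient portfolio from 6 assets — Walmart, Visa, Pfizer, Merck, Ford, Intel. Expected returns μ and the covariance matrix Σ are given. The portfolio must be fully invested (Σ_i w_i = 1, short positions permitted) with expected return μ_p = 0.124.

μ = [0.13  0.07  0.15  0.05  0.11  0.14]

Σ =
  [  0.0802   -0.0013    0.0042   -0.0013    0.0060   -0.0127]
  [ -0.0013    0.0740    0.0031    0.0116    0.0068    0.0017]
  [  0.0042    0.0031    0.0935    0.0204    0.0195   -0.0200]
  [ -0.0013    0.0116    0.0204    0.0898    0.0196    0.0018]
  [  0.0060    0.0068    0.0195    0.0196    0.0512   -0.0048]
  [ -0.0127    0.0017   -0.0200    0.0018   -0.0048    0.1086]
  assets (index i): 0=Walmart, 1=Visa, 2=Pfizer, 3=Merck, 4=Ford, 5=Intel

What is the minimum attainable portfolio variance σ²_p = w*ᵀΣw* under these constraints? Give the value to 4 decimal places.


0.0167

p=Σ⁻¹μ = [1.7251  0.7677  1.6418  -0.2525  1.4892  1.8512]
q=Σ⁻¹𝟙 = [13.3468  11.1739  8.7666  4.9231  12.4482  12.6771]
a=μᵀp=0.934629  b=𝟙ᵀp=7.222492  c=𝟙ᵀq=63.335634  D=ac−b²=7.030956
λ₁=(c·0.124−b)/D = (63.335634·0.124−7.222492)/7.030956 = 0.089764
λ₂=(a−b·0.124)/D = (0.934629−7.222492·0.124)/7.030956 = 0.005553
w* = 0.089764·p + 0.005553·q:
  w_0 = 0.089764·1.7251 + 0.005553·13.3468 = 0.2290  (Walmart)
  w_1 = 0.089764·0.7677 + 0.005553·11.1739 = 0.1310  (Visa)
  w_2 = 0.089764·1.6418 + 0.005553·8.7666 = 0.1961  (Pfizer)
  w_3 = 0.089764·-0.2525 + 0.005553·4.9231 = 0.0047  (Merck)
  w_4 = 0.089764·1.4892 + 0.005553·12.4482 = 0.2028  (Ford)
  w_5 = 0.089764·1.8512 + 0.005553·12.6771 = 0.2366  (Intel)
Σw_i=1.0000  μᵀw=0.1240
σ²=wᵀΣw=λ₁·μ_p+λ₂ = 0.089764·0.124 + 0.005553 = 0.016683 ≈ 0.0167


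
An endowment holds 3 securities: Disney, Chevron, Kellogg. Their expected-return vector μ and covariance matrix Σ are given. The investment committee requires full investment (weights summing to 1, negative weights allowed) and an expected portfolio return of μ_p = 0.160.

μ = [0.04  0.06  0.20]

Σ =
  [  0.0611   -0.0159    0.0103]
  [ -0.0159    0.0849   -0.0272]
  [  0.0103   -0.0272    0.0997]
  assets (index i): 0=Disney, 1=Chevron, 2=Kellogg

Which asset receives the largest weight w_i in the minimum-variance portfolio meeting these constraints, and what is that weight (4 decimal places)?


Kellogg (0.7102)

g=Σ⁻¹μ = [0.6692  1.5917  2.3711]
h=Σ⁻¹𝟙 = [19.2260  19.6760  13.4118]
a=μᵀg=0.596493  b=𝟙ᵀg=4.631969  c=𝟙ᵀh=52.313845  D=ac−b²=9.749719
λ₁=(c·0.160−b)/D = (52.313845·0.160−4.631969)/9.749719 = 0.383421
λ₂=(a−b·0.160)/D = (0.596493−4.631969·0.160)/9.749719 = -0.014833
w* = 0.383421·g + -0.014833·h:
  w_0 = 0.383421·0.6692 + -0.014833·19.2260 = -0.0286  (Disney)
  w_1 = 0.383421·1.5917 + -0.014833·19.6760 = 0.3184  (Chevron)
  w_2 = 0.383421·2.3711 + -0.014833·13.4118 = 0.7102  (Kellogg)
Σw_i=1.0000  μᵀw=0.1600
σ²=wᵀΣw=λ₁·μ_p+λ₂ = 0.383421·0.160 + -0.014833 = 0.046514 ≈ 0.0465


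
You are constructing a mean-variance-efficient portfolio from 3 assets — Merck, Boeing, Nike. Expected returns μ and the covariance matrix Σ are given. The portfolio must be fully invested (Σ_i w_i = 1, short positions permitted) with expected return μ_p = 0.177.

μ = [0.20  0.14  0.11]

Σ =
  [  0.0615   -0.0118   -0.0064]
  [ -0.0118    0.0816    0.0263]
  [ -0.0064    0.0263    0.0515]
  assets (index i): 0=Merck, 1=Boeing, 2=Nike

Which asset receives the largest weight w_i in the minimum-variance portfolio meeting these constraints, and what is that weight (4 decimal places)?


u=Σ⁻¹μ = [3.7588  1.7001  1.7348]
v=Σ⁻¹𝟙 = [19.8788  9.6660  16.9516]
a=μᵀu=1.180597  b=𝟙ᵀu=7.193684  c=𝟙ᵀv=46.496448  D=ac−b²=3.144466
λ₁=(c·0.177−b)/D = (46.496448·0.177−7.193684)/3.144466 = 0.329527
λ₂=(a−b·0.177)/D = (1.180597−7.193684·0.177)/3.144466 = -0.029476
w* = 0.329527·u + -0.029476·v:
  w_0 = 0.329527·3.7588 + -0.029476·19.8788 = 0.6527  (Merck)
  w_1 = 0.329527·1.7001 + -0.029476·9.6660 = 0.2753  (Boeing)
  w_2 = 0.329527·1.7348 + -0.029476·16.9516 = 0.0720  (Nike)
Σw_i=1.0000  μᵀw=0.1770
σ²=wᵀΣw=λ₁·μ_p+λ₂ = 0.329527·0.177 + -0.029476 = 0.028851 ≈ 0.0289

Merck (0.6527)


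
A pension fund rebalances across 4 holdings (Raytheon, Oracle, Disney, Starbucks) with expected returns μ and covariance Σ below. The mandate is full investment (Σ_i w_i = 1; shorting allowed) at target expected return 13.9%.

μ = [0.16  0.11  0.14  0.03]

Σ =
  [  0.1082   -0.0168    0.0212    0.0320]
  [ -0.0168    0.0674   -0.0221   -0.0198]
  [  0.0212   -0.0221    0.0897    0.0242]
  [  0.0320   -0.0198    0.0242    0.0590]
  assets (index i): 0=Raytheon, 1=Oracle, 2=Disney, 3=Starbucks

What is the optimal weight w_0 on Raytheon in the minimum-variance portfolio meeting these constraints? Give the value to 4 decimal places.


0.2823

p=Σ⁻¹μ = [1.5855  2.5694  1.8905  -0.2646]
q=Σ⁻¹𝟙 = [5.7172  25.1349  11.2194  17.6815]
a=μᵀp=0.793045  b=𝟙ᵀp=5.780766  c=𝟙ᵀq=59.753106  D=ac−b²=13.969622
λ₁=(c·0.139−b)/D = (59.753106·0.139−5.780766)/13.969622 = 0.180743
λ₂=(a−b·0.139)/D = (0.793045−5.780766·0.139)/13.969622 = -0.000750
w* = 0.180743·p + -0.000750·q:
  w_0 = 0.180743·1.5855 + -0.000750·5.7172 = 0.2823  (Raytheon)
  w_1 = 0.180743·2.5694 + -0.000750·25.1349 = 0.4455  (Oracle)
  w_2 = 0.180743·1.8905 + -0.000750·11.2194 = 0.3333  (Disney)
  w_3 = 0.180743·-0.2646 + -0.000750·17.6815 = -0.0611  (Starbucks)
Σw_i=1.0000  μᵀw=0.1390
σ²=wᵀΣw=λ₁·μ_p+λ₂ = 0.180743·0.139 + -0.000750 = 0.024373 ≈ 0.0244


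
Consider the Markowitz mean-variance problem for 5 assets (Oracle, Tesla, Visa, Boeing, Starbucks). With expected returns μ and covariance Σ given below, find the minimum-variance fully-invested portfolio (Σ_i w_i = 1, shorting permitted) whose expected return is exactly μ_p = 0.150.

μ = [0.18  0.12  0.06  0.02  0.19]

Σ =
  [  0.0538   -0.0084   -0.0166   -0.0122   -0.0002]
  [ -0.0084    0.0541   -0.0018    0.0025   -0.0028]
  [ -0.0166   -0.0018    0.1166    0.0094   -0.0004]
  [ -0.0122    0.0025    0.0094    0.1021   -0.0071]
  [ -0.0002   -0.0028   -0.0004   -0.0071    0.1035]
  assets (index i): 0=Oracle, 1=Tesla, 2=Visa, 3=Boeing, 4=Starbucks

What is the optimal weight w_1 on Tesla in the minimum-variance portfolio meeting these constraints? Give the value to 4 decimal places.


0.2717

x=Σ⁻¹μ = [4.3219  2.9979  1.1287  0.6724  1.9757]
y=Σ⁻¹𝟙 = [28.8027  23.3704  12.0820  12.3332  11.2425]
a=μᵀx=1.594239  b=𝟙ᵀx=11.096578  c=𝟙ᵀy=87.830660  D=ac−b²=16.889066
λ₁=(c·0.150−b)/D = (87.830660·0.150−11.096578)/16.889066 = 0.123039
λ₂=(a−b·0.150)/D = (1.594239−11.096578·0.150)/16.889066 = -0.004159
w* = 0.123039·x + -0.004159·y:
  w_0 = 0.123039·4.3219 + -0.004159·28.8027 = 0.4120  (Oracle)
  w_1 = 0.123039·2.9979 + -0.004159·23.3704 = 0.2717  (Tesla)
  w_2 = 0.123039·1.1287 + -0.004159·12.0820 = 0.0886  (Visa)
  w_3 = 0.123039·0.6724 + -0.004159·12.3332 = 0.0314  (Boeing)
  w_4 = 0.123039·1.9757 + -0.004159·11.2425 = 0.1963  (Starbucks)
Σw_i=1.0000  μᵀw=0.1500
σ²=wᵀΣw=λ₁·μ_p+λ₂ = 0.123039·0.150 + -0.004159 = 0.014297 ≈ 0.0143
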